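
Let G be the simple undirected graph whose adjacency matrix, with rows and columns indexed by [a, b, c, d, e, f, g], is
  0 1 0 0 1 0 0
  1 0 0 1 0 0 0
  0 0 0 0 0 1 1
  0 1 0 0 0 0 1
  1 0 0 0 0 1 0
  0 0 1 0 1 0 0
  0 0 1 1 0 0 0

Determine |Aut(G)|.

14

G is 2-regular and connected on 7 vertices, i.e. the cycle C_7. C_7 has 7 rotations and 7 reflections, so Aut(C_7) ≅ D_7 of order 14.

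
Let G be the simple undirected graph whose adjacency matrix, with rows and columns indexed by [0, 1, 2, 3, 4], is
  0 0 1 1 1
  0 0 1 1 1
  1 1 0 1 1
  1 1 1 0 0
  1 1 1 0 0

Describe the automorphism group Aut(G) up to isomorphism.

the dihedral group of order 8

Vertex 2 is the unique vertex of degree 4; the remaining 4 vertices each have degree 3 and induce a cycle, so G is the wheel on 5 vertices with hub 2. Every automorphism fixes the hub and acts on the rim 4-cycle, so Aut(G) ≅ Aut(C_4) = D_4 of order 8.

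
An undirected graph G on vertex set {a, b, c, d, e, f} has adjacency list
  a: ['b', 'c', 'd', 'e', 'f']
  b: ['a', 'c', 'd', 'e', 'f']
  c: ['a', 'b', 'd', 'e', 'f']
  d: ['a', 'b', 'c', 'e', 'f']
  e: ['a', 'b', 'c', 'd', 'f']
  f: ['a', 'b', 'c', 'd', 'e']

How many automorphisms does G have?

Every vertex has degree 5, so G is the complete graph K_6. Any permutation of the 6 vertices preserves K_6, so Aut(K_6) = S_6 of order 6! = 720.

720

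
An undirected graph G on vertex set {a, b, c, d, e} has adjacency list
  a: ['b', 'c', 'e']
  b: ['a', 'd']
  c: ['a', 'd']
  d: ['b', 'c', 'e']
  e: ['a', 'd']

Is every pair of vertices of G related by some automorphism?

No

Automorphisms preserve degree, but G has vertices of degree 2 and vertices of degree 3; no automorphism maps one to the other, so G is not vertex-transitive.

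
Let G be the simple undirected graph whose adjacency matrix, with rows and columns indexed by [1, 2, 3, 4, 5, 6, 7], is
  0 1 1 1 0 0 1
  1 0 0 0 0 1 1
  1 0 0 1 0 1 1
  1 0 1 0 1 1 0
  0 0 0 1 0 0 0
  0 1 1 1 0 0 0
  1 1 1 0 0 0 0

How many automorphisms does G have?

The degree sequence is [4, 3, 4, 4, 1, 3, 3]. Checking the degree-preserving permutations of the vertex set shows that none except the identity preserves every edge, so Aut(G) is trivial.

1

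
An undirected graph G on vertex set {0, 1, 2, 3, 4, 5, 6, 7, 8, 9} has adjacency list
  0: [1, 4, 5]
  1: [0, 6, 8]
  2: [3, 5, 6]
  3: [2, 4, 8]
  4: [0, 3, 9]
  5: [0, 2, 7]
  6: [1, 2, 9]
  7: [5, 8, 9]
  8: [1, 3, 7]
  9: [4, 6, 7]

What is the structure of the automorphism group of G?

G is 3-regular on 10 vertices with no triangles and no 4-cycles (girth 5): this is the Petersen graph. It is a classical fact that the Petersen graph has automorphism group S_5 (order 120), arising from its description as the Kneser graph K(5,2).

the symmetric group S_5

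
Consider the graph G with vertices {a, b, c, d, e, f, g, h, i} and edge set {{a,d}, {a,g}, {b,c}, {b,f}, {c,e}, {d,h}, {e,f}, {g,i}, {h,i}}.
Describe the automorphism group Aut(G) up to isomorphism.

G has two connected components, {a, d, g, h, i} and {b, c, e, f}; each is 2-regular, so G = C_5 ⊔ C_4. The components are non-isomorphic (different sizes), so Aut(G) = Aut(C_4) × Aut(C_5) = D_4 × D_5 of order 8·10 = 80.

D_4 × D_5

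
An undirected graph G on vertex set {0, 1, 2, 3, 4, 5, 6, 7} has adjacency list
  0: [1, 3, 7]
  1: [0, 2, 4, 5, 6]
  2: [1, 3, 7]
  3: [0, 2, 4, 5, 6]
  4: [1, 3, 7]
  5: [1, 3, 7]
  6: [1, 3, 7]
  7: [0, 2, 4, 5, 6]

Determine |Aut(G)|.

The vertices split by degree into {1, 3, 7} (degree 5) and {0, 2, 4, 5, 6} (degree 3); every edge runs between the two parts, so G is the complete bipartite graph K_{3,5}. Automorphisms preserve the bipartition setwise (since the parts differ in size) and act as S_3 × S_5 within it; |Aut| = 720.

720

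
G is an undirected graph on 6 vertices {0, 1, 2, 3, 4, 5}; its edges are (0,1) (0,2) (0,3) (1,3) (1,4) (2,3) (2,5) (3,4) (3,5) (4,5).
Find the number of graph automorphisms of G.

10

Vertex 3 is the unique vertex of degree 5; the remaining 5 vertices each have degree 3 and induce a cycle, so G is the wheel on 6 vertices with hub 3. Every automorphism fixes the hub and acts on the rim 5-cycle, so Aut(G) ≅ Aut(C_5) = D_5 of order 10.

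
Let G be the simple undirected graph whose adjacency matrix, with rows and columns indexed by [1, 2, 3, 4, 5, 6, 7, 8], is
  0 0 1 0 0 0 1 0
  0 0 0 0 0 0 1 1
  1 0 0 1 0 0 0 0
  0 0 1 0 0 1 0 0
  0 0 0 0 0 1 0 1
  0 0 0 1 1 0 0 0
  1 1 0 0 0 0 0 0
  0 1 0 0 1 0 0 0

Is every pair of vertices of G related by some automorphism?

Yes

Every vertex has degree 2 and the graph is connected, so G is the 8-cycle C_8. C_8 has 8 rotations and 8 reflections, so Aut(C_8) ≅ D_8 of order 16. Under this action every vertex can be carried to every other, so G is vertex-transitive.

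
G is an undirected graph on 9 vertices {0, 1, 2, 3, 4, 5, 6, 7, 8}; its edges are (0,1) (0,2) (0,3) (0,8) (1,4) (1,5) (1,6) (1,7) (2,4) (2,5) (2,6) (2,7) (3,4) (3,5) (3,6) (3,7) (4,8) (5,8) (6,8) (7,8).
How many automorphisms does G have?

The vertices split by degree into {1, 2, 3, 8} (degree 5) and {0, 4, 5, 6, 7} (degree 4); every edge runs between the two parts, so G is the complete bipartite graph K_{4,5}. The parts have unequal sizes, so no automorphism swaps them; each part is permuted independently, giving S_4 × S_5 of order 4!·5! = 2880.

2880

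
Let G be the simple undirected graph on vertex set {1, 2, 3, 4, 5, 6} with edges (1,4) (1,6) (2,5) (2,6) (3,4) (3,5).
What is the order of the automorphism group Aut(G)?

Every vertex has degree 2 and the graph is connected, so G is the 6-cycle C_6. C_6 has 6 rotations and 6 reflections, so Aut(C_6) ≅ D_6 of order 12.

12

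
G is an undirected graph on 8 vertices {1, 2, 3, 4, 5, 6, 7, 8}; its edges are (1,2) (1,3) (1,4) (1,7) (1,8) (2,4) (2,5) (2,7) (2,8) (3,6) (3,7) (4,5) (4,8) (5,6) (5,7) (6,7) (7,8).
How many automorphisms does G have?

Degrees alone do not determine every vertex (e.g. 1 and 2 both have degree 5), but their neighbour-degree multisets differ: N(1) has degrees [3, 4, 4, 5, 6] while N(2) has degrees [4, 4, 4, 5, 6]. Repeating this refinement separates all vertices, so the only automorphism is the identity.

1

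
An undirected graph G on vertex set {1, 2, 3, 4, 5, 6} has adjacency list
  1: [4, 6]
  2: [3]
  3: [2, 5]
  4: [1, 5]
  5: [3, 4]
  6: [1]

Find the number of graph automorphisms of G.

2

The degree sequence is [2, 1, 2, 2, 2, 1]; the two degree-1 vertices 2 and 6 are the ends of a path, so G = P_6. A path has exactly one nontrivial symmetry — reversal — giving Aut(G) of order 2.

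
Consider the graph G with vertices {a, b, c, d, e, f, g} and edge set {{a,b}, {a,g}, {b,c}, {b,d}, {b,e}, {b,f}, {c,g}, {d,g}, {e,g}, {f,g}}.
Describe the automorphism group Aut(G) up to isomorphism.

The vertices split by degree into {b, g} (degree 5) and {a, c, d, e, f} (degree 2); every edge runs between the two parts, so G is the complete bipartite graph K_{2,5}. Automorphisms preserve the bipartition setwise (since the parts differ in size) and act as S_2 × S_5 within it; |Aut| = 240.

S_2 × S_5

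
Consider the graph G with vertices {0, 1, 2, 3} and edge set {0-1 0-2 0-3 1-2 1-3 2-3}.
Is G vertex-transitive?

Yes

Every vertex has degree 3, so G is the complete graph K_4. Every bijection on the vertex set is an automorphism of K_4; hence Aut(K_4) ≅ S_4, order 24. Under this action every vertex can be carried to every other, so G is vertex-transitive.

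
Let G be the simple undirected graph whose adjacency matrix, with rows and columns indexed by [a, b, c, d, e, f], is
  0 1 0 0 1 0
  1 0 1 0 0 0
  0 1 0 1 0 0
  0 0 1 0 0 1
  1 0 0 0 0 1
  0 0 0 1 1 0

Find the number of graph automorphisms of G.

Every vertex has degree 2 and the graph is connected, so G is the 6-cycle C_6. The automorphisms of the 6-cycle are exactly the symmetries of a regular 6-gon: the dihedral group D_6, |D_6| = 12.

12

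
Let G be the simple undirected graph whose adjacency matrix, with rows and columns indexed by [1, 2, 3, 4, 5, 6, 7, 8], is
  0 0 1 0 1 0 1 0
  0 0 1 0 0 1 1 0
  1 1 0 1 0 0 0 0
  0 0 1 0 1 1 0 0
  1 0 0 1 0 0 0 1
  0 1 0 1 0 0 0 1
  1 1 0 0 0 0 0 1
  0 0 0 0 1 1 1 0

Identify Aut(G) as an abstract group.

Z_2^3 ⋊ S_3

G is 3-regular and bipartite on 2^3 = 8 vertices with girth 4; it is the hypercube graph Q_3. Aut(Q_3) consists of the signed permutations of the 3 coordinate axes: 3! permutations times 2^3 sign flips, so |Aut| = 2^3·3! = 48.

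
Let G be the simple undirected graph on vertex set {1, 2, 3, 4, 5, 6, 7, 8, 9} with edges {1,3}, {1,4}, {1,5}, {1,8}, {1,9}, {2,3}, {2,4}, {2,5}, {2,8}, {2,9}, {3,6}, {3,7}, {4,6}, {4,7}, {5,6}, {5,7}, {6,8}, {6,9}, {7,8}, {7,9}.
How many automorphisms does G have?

2880

The vertices split by degree into {1, 2, 6, 7} (degree 5) and {3, 4, 5, 8, 9} (degree 4); every edge runs between the two parts, so G is the complete bipartite graph K_{4,5}. Automorphisms preserve the bipartition setwise (since the parts differ in size) and act as S_4 × S_5 within it; |Aut| = 2880.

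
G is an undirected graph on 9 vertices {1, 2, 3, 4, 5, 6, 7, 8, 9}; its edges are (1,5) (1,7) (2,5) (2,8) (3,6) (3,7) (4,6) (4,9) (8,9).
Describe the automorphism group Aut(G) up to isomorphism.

G is 2-regular and connected on 9 vertices, i.e. the cycle C_9. The automorphisms of the 9-cycle are exactly the symmetries of a regular 9-gon: the dihedral group D_9, |D_9| = 18.

the dihedral group of order 18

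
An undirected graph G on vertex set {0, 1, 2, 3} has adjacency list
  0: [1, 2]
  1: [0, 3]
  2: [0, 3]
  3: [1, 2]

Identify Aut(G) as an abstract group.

G is 2-regular and connected on 4 vertices, i.e. the cycle C_4. The automorphisms of the 4-cycle are exactly the symmetries of a regular 4-gon: the dihedral group D_4, |D_4| = 8.

the dihedral group of order 8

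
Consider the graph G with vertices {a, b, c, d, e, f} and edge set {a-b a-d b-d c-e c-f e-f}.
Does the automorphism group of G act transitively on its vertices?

Yes

G has two connected components, {c, e, f} and {a, b, d}; each is 2-regular, so G = C_3 ⊔ C_3. With two isomorphic components, Aut(G) = Aut(C_3) ≀ S_2 = (D_3 × D_3) ⋊ Z_2: permute each cycle by D_3, then optionally swap the two cycles. Order 2·(2·3)² = 72. This group acts transitively on the 6 vertices.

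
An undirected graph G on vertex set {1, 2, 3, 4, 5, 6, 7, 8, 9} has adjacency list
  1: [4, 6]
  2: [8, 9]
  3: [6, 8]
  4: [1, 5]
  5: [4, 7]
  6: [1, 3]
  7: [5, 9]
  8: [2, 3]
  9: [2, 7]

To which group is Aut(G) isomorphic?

the dihedral group of order 18

Every vertex has degree 2 and the graph is connected, so G is the 9-cycle C_9. The automorphisms of the 9-cycle are exactly the symmetries of a regular 9-gon: the dihedral group D_9, |D_9| = 18.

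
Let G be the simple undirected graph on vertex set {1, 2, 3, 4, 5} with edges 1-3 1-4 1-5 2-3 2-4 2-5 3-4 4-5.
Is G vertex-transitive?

No

Vertex 4 is the only vertex of degree 4, so every automorphism fixes it; G is not vertex-transitive.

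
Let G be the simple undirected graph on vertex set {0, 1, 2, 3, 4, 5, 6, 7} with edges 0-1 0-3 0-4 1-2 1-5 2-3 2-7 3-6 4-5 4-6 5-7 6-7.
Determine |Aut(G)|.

G is 3-regular and bipartite on 2^3 = 8 vertices with girth 4; it is the hypercube graph Q_3. The symmetry group of the 3-cube is the hyperoctahedral group B_3 = Z_2 ≀ S_3, of order 2^3·3! = 48.

48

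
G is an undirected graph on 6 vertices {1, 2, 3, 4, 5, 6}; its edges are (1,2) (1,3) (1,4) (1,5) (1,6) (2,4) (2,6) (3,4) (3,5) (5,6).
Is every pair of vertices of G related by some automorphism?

No

Vertex 1 is the only vertex of degree 5, so every automorphism fixes it; G is not vertex-transitive.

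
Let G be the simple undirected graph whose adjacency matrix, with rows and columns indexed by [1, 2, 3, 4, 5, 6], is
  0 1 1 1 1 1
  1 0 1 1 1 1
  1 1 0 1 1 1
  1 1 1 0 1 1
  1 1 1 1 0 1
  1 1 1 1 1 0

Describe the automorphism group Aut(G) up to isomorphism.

S_6

All 6 vertices are pairwise adjacent: G = K_6. Any permutation of the 6 vertices preserves K_6, so Aut(K_6) = S_6 of order 6! = 720.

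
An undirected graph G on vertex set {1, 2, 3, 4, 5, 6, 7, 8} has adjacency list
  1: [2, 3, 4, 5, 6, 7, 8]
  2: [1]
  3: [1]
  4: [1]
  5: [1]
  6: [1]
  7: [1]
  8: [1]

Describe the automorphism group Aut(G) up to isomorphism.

Vertex 1 has degree 7 and every other vertex has degree 1, so G is the star K_{1,7} with centre 1. Any automorphism fixes the centre and permutes the 7 leaves freely, so Aut(G) ≅ S_7 of order 7! = 5040.

the symmetric group on 7 letters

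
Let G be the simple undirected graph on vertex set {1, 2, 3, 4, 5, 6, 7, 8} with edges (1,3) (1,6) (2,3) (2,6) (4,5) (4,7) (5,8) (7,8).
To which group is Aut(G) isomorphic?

G has two connected components, {4, 5, 7, 8} and {1, 2, 3, 6}; each is 2-regular, so G = C_4 ⊔ C_4. Aut of a disjoint union of two copies of C_4 is the wreath product D_4 ≀ Z_2, of order 2·8² = 128.

(D_4 × D_4) ⋊ Z_2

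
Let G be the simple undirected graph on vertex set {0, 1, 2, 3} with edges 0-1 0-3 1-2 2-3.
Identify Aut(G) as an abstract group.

G is 2-regular and bipartite with parts {1, 3} and {0, 2} (each part is independent and every cross-pair is an edge), so G = K_{2,2}. Aut(K_{2,2}) is the wreath product S_2 ≀ Z_2: permute within each part, then optionally swap the parts; |Aut| = 2·(2!)² = 8.

(S_2 × S_2) ⋊ Z_2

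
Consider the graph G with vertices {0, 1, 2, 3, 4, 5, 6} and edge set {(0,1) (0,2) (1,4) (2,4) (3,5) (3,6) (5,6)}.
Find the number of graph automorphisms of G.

G has two connected components, {0, 1, 2, 4} and {3, 5, 6}; each is 2-regular, so G = C_4 ⊔ C_3. No automorphism exchanges components of different sizes, hence Aut(G) is the direct product D_4 × D_3, order 48.

48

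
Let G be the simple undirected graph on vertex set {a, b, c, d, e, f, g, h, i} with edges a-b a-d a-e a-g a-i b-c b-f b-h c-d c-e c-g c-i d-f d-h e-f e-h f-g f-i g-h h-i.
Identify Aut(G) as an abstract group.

The vertices split by degree into {a, c, f, h} (degree 5) and {b, d, e, g, i} (degree 4); every edge runs between the two parts, so G is the complete bipartite graph K_{4,5}. Automorphisms preserve the bipartition setwise (since the parts differ in size) and act as S_4 × S_5 within it; |Aut| = 2880.

S_4 × S_5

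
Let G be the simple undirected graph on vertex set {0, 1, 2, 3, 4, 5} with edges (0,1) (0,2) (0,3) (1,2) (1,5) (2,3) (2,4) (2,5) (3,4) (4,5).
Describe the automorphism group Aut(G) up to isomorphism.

D_5

Vertex 2 is the unique vertex of degree 5; the remaining 5 vertices each have degree 3 and induce a cycle, so G is the wheel on 6 vertices with hub 2. With the hub fixed, the remaining symmetry is that of the rim cycle C_5, giving the dihedral group D_5.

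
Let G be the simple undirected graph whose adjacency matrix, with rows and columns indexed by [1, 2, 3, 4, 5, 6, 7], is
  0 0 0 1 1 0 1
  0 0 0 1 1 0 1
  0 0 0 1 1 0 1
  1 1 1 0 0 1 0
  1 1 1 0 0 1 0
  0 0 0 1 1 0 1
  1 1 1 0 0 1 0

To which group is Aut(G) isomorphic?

The vertices split by degree into {4, 5, 7} (degree 4) and {1, 2, 3, 6} (degree 3); every edge runs between the two parts, so G is the complete bipartite graph K_{3,4}. Automorphisms preserve the bipartition setwise (since the parts differ in size) and act as S_3 × S_4 within it; |Aut| = 144.

S_3 × S_4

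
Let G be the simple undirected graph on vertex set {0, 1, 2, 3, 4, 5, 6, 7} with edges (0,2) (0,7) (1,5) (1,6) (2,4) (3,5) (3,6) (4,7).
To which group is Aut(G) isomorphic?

D_4 ≀ Z_2

G has two connected components, {1, 3, 5, 6} and {0, 2, 4, 7}; each is 2-regular, so G = C_4 ⊔ C_4. Aut of a disjoint union of two copies of C_4 is the wreath product D_4 ≀ Z_2, of order 2·8² = 128.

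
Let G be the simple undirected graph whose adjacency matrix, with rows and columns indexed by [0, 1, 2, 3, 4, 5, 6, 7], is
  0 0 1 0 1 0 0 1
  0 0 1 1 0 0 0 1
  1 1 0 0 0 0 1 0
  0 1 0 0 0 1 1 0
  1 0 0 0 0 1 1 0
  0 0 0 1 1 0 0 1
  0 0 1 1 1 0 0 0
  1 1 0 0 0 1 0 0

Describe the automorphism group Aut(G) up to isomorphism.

the hyperoctahedral group B_3

G is 3-regular and bipartite on 2^3 = 8 vertices with girth 4; it is the hypercube graph Q_3. The symmetry group of the 3-cube is the hyperoctahedral group B_3 = Z_2 ≀ S_3, of order 2^3·3! = 48.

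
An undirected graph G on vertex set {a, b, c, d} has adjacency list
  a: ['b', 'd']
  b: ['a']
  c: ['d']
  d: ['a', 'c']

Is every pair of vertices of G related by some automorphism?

Automorphisms preserve degree, but G has vertices of degree 1 and vertices of degree 2; no automorphism maps one to the other, so G is not vertex-transitive.

No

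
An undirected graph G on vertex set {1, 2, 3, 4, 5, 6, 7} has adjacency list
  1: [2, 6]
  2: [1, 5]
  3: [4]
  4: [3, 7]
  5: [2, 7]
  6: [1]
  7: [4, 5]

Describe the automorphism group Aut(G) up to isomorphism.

the cyclic group of order 2

The degree sequence is [2, 2, 1, 2, 2, 1, 2]; the two degree-1 vertices 3 and 6 are the ends of a path, so G = P_7. The only nontrivial automorphism of a path is the end-to-end reflection, so Aut(G) ≅ Z_2.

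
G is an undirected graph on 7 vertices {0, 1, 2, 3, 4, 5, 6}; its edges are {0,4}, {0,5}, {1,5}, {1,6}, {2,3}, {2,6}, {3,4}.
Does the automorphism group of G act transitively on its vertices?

G is 2-regular and connected on 7 vertices, i.e. the cycle C_7. C_7 has 7 rotations and 7 reflections, so Aut(C_7) ≅ D_7 of order 14. Under this action every vertex can be carried to every other, so G is vertex-transitive.

Yes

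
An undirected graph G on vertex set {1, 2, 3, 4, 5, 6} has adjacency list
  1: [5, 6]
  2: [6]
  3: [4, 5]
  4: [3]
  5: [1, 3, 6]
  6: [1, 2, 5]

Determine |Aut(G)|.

Degrees alone do not determine every vertex (e.g. 1 and 3 both have degree 2), but their neighbour-degree multisets differ: N(1) has degrees [3, 3] while N(3) has degrees [1, 3]. Repeating this refinement separates all vertices, so the only automorphism is the identity.

1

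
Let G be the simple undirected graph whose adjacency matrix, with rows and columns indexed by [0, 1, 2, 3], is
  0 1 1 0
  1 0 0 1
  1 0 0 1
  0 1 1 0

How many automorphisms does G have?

8

Every vertex has degree 2 and the graph is connected, so G is the 4-cycle C_4. The automorphisms of the 4-cycle are exactly the symmetries of a regular 4-gon: the dihedral group D_4, |D_4| = 8.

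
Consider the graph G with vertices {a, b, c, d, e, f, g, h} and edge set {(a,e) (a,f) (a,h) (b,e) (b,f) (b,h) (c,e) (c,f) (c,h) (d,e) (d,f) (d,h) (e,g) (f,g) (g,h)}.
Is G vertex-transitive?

No

Automorphisms preserve degree, but G has vertices of degree 3 and vertices of degree 5; no automorphism maps one to the other, so G is not vertex-transitive.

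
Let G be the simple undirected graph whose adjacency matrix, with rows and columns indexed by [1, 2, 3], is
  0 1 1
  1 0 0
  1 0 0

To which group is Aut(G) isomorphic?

C_2

The degree sequence is [2, 1, 1]; the two degree-1 vertices 2 and 3 are the ends of a path, so G = P_3. The only nontrivial automorphism of a path is the end-to-end reflection, so Aut(G) ≅ Z_2.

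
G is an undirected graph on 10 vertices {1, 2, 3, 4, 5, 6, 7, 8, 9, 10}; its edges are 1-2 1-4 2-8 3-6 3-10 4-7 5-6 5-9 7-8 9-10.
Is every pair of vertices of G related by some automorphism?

Yes

G has two connected components, {3, 5, 6, 9, 10} and {1, 2, 4, 7, 8}; each is 2-regular, so G = C_5 ⊔ C_5. With two isomorphic components, Aut(G) = Aut(C_5) ≀ S_2 = (D_5 × D_5) ⋊ Z_2: permute each cycle by D_5, then optionally swap the two cycles. Order 2·(2·5)² = 200. Under this action every vertex can be carried to every other, so G is vertex-transitive.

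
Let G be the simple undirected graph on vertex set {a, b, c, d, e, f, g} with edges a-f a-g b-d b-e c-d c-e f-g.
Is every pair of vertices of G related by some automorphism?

No

G has two connected components, {b, c, d, e} and {a, f, g}; each is 2-regular, so G = C_4 ⊔ C_3. The orbit of a under Aut(G) is {a, f, g}, which does not contain b, so G is not vertex-transitive.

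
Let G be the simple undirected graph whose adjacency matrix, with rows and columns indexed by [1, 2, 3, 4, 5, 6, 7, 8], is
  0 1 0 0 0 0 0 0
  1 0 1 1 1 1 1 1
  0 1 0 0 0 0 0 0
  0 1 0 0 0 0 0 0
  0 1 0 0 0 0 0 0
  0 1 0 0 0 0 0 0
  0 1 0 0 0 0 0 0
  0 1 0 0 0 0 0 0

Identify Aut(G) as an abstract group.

the symmetric group on 7 letters

Vertex 2 has degree 7 and every other vertex has degree 1, so G is the star K_{1,7} with centre 2. Any automorphism fixes the centre and permutes the 7 leaves freely, so Aut(G) ≅ S_7 of order 7! = 5040.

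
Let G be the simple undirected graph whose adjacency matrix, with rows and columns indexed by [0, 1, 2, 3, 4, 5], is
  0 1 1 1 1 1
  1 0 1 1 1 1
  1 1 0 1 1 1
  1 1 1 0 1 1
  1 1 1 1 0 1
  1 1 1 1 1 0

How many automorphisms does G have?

All 6 vertices are pairwise adjacent: G = K_6. Any permutation of the 6 vertices preserves K_6, so Aut(K_6) = S_6 of order 6! = 720.

720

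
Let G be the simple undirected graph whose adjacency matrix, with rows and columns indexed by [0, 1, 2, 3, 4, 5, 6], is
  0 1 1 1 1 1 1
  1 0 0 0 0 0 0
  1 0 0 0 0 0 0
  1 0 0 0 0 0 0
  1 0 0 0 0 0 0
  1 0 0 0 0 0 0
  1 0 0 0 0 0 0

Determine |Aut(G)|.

Vertex 0 has degree 6 and every other vertex has degree 1, so G is the star K_{1,6} with centre 0. The 6 leaves are pairwise interchangeable while the centre is fixed, giving Aut(G) = S_6.

720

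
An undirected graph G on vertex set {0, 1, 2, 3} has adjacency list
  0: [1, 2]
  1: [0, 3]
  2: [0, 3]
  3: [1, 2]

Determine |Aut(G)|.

G is 2-regular and bipartite on 2^2 = 4 vertices with girth 4; it is the hypercube graph Q_2. The symmetry group of the 2-cube is the hyperoctahedral group B_2 = Z_2 ≀ S_2, of order 2^2·2! = 8.

8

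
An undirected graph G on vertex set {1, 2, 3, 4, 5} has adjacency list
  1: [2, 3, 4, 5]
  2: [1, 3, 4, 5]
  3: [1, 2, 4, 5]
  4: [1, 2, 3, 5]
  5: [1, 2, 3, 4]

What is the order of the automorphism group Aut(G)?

120

Every vertex has degree 4, so G is the complete graph K_5. Every bijection on the vertex set is an automorphism of K_5; hence Aut(K_5) ≅ S_5, order 120.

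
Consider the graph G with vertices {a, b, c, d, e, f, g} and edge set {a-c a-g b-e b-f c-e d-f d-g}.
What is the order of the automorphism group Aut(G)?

14

Every vertex has degree 2 and the graph is connected, so G is the 7-cycle C_7. The automorphisms of the 7-cycle are exactly the symmetries of a regular 7-gon: the dihedral group D_7, |D_7| = 14.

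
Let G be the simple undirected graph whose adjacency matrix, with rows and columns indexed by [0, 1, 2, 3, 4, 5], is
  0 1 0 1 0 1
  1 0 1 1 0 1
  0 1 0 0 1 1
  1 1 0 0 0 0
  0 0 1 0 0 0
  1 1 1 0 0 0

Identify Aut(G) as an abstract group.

Degrees alone do not determine every vertex (e.g. 0 and 2 both have degree 3), but their neighbour-degree multisets differ: N(0) has degrees [2, 3, 4] while N(2) has degrees [1, 3, 4]. Repeating this refinement separates all vertices, so the only automorphism is the identity.

{e}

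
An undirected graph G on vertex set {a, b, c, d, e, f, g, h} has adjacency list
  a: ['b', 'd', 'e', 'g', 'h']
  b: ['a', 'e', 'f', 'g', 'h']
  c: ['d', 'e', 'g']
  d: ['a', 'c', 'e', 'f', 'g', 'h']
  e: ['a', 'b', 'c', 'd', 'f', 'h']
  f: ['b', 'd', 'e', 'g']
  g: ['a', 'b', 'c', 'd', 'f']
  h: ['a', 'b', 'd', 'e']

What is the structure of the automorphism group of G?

The degree sequence is [5, 5, 3, 6, 6, 4, 5, 4]. Checking the degree-preserving permutations of the vertex set shows that none except the identity preserves every edge, so Aut(G) is trivial.

{e}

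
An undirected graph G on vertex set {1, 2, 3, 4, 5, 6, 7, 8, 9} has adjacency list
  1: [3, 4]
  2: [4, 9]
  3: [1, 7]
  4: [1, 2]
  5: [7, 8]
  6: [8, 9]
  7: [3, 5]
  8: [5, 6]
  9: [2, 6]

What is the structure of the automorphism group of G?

Every vertex has degree 2 and the graph is connected, so G is the 9-cycle C_9. The automorphisms of the 9-cycle are exactly the symmetries of a regular 9-gon: the dihedral group D_9, |D_9| = 18.

the dihedral group of order 18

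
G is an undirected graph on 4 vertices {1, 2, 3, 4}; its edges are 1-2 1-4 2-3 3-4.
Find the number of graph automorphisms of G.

8

G is 2-regular and connected on 4 vertices, i.e. the cycle C_4. The automorphisms of the 4-cycle are exactly the symmetries of a regular 4-gon: the dihedral group D_4, |D_4| = 8.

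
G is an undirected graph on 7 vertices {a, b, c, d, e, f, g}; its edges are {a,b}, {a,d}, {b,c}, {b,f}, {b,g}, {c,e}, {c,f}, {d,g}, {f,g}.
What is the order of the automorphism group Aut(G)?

1

Degrees alone do not determine every vertex (e.g. a and d both have degree 2), but their neighbour-degree multisets differ: N(a) has degrees [2, 4] while N(d) has degrees [2, 3]. Repeating this refinement separates all vertices, so the only automorphism is the identity.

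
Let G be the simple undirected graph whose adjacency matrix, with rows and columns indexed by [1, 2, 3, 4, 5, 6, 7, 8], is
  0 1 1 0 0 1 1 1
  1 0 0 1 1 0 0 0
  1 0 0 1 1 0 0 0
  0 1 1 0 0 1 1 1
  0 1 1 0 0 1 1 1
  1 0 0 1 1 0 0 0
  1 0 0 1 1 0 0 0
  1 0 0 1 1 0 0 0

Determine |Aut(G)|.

The vertices split by degree into {1, 4, 5} (degree 5) and {2, 3, 6, 7, 8} (degree 3); every edge runs between the two parts, so G is the complete bipartite graph K_{3,5}. The parts have unequal sizes, so no automorphism swaps them; each part is permuted independently, giving S_3 × S_5 of order 3!·5! = 720.

720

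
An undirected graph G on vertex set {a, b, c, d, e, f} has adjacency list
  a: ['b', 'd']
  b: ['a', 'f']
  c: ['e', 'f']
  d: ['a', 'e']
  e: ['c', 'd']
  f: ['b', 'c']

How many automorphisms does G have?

12

Every vertex has degree 2 and the graph is connected, so G is the 6-cycle C_6. C_6 has 6 rotations and 6 reflections, so Aut(C_6) ≅ D_6 of order 12.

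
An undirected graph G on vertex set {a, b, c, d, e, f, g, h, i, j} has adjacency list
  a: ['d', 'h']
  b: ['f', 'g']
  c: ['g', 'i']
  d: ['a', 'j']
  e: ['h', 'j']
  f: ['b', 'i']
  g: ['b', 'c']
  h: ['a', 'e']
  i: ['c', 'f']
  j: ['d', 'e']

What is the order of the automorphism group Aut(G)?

G has two connected components, {a, d, e, h, j} and {b, c, f, g, i}; each is 2-regular, so G = C_5 ⊔ C_5. Aut of a disjoint union of two copies of C_5 is the wreath product D_5 ≀ Z_2, of order 2·10² = 200.

200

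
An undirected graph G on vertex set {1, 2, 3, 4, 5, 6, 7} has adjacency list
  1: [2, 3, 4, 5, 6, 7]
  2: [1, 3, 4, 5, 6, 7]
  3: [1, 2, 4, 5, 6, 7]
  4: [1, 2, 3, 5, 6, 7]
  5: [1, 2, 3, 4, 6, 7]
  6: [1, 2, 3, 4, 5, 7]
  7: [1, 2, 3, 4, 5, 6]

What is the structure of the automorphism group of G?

S_7

All 7 vertices are pairwise adjacent: G = K_7. Every bijection on the vertex set is an automorphism of K_7; hence Aut(K_7) ≅ S_7, order 5040.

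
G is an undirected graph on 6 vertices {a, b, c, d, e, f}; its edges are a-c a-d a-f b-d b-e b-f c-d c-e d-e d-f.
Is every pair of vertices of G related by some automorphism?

Vertex d is the only vertex of degree 5, so every automorphism fixes it; G is not vertex-transitive.

No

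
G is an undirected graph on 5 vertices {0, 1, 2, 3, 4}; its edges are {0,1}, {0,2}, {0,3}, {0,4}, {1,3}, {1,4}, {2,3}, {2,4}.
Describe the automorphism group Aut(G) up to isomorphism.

Vertex 0 is the unique vertex of degree 4; the remaining 4 vertices each have degree 3 and induce a cycle, so G is the wheel on 5 vertices with hub 0. Every automorphism fixes the hub and acts on the rim 4-cycle, so Aut(G) ≅ Aut(C_4) = D_4 of order 8.

the dihedral group of order 8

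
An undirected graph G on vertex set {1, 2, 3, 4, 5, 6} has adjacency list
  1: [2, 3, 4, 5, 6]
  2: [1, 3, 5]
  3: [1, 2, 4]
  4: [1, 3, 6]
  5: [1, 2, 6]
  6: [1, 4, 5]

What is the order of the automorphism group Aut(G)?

Vertex 1 is the unique vertex of degree 5; the remaining 5 vertices each have degree 3 and induce a cycle, so G is the wheel on 6 vertices with hub 1. With the hub fixed, the remaining symmetry is that of the rim cycle C_5, giving the dihedral group D_5.

10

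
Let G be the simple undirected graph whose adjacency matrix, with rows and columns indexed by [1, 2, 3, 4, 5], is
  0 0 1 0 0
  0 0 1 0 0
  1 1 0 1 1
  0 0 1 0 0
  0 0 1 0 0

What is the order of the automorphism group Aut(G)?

Vertex 3 has degree 4 and every other vertex has degree 1, so G is the star K_{1,4} with centre 3. Any automorphism fixes the centre and permutes the 4 leaves freely, so Aut(G) ≅ S_4 of order 4! = 24.

24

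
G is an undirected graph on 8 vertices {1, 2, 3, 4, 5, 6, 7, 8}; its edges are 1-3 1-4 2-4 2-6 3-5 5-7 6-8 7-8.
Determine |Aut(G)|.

16

G is 2-regular and connected on 8 vertices, i.e. the cycle C_8. The automorphisms of the 8-cycle are exactly the symmetries of a regular 8-gon: the dihedral group D_8, |D_8| = 16.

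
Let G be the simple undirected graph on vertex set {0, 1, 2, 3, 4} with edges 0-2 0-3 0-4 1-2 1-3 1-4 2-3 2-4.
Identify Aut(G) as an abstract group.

Vertex 2 is the unique vertex of degree 4; the remaining 4 vertices each have degree 3 and induce a cycle, so G is the wheel on 5 vertices with hub 2. Every automorphism fixes the hub and acts on the rim 4-cycle, so Aut(G) ≅ Aut(C_4) = D_4 of order 8.

the dihedral group of order 8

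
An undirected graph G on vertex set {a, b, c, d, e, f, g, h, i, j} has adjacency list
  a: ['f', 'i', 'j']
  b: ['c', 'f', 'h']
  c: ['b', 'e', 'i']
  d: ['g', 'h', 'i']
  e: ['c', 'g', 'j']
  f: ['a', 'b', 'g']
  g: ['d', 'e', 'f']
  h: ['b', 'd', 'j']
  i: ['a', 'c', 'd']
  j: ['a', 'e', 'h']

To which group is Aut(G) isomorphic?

S_5

G is 3-regular on 10 vertices with no triangles and no 4-cycles (girth 5): this is the Petersen graph. Viewing the Petersen graph as the Kneser graph K(5,2) — vertices are 2-subsets of {1,…,5}, edges join disjoint pairs — its automorphisms are exactly the permutations of the 5-element set, so Aut ≅ S_5 of order 120.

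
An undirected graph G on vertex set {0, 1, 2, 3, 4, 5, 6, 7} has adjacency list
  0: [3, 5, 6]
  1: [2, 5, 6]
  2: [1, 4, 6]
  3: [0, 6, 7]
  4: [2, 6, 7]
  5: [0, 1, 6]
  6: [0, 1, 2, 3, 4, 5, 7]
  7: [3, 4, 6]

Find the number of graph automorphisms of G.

14

Vertex 6 is the unique vertex of degree 7; the remaining 7 vertices each have degree 3 and induce a cycle, so G is the wheel on 8 vertices with hub 6. Every automorphism fixes the hub and acts on the rim 7-cycle, so Aut(G) ≅ Aut(C_7) = D_7 of order 14.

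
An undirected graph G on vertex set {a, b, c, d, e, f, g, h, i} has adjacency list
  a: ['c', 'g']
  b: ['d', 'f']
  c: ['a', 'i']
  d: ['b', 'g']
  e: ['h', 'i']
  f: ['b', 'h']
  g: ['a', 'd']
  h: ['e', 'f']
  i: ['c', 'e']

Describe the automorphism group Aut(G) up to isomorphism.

Every vertex has degree 2 and the graph is connected, so G is the 9-cycle C_9. The automorphisms of the 9-cycle are exactly the symmetries of a regular 9-gon: the dihedral group D_9, |D_9| = 18.

D_9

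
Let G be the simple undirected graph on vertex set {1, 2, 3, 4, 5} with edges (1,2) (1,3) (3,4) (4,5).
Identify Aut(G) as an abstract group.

the cyclic group of order 2

The degree sequence is [2, 1, 2, 2, 1]; the two degree-1 vertices 2 and 5 are the ends of a path, so G = P_5. A path has exactly one nontrivial symmetry — reversal — giving Aut(G) of order 2.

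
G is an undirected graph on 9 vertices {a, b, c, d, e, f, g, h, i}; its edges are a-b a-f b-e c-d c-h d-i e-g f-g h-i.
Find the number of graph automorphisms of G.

80

G has two connected components, {a, b, e, f, g} and {c, d, h, i}; each is 2-regular, so G = C_5 ⊔ C_4. No automorphism exchanges components of different sizes, hence Aut(G) is the direct product D_5 × D_4, order 80.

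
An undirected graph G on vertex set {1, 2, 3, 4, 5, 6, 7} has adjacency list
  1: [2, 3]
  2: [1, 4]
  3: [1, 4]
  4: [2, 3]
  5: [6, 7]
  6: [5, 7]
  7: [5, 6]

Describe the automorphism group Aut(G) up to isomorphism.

G has two connected components, {1, 2, 3, 4} and {5, 6, 7}; each is 2-regular, so G = C_4 ⊔ C_3. No automorphism exchanges components of different sizes, hence Aut(G) is the direct product D_3 × D_4, order 48.

D_3 × D_4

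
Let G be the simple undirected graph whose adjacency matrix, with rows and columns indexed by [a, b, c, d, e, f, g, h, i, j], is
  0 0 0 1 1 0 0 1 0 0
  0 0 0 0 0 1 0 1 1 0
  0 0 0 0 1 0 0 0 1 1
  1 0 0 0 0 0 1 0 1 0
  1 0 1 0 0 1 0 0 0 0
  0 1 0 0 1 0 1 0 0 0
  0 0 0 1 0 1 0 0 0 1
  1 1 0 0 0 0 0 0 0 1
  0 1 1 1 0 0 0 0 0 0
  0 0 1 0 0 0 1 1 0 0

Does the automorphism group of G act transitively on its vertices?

Yes

G is 3-regular on 10 vertices with no triangles and no 4-cycles (girth 5): this is the Petersen graph. It is a classical fact that the Petersen graph has automorphism group S_5 (order 120), arising from its description as the Kneser graph K(5,2). This group acts transitively on the 10 vertices.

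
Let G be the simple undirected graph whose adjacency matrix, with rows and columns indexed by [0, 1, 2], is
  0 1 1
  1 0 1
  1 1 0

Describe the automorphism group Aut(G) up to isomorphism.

Every vertex has degree 2, so G is the complete graph K_3. Any permutation of the 3 vertices preserves K_3, so Aut(K_3) = S_3 of order 3! = 6.

the symmetric group on 3 letters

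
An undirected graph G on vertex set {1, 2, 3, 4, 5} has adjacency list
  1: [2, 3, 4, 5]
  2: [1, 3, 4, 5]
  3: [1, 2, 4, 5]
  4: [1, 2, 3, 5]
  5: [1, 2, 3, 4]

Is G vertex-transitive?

Every vertex has degree 4, so G is the complete graph K_5. Every bijection on the vertex set is an automorphism of K_5; hence Aut(K_5) ≅ S_5, order 120. This group acts transitively on the 5 vertices.

Yes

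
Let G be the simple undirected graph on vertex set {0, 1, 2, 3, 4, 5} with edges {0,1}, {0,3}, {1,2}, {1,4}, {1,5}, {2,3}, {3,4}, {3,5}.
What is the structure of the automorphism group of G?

The vertices split by degree into {1, 3} (degree 4) and {0, 2, 4, 5} (degree 2); every edge runs between the two parts, so G is the complete bipartite graph K_{2,4}. The parts have unequal sizes, so no automorphism swaps them; each part is permuted independently, giving S_4 × S_2 of order 4!·2! = 48.

S_4 × S_2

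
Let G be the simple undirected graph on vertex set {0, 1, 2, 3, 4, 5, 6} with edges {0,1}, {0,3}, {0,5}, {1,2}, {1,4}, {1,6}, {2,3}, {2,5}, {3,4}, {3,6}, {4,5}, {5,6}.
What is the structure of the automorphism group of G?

S_3 × S_4

The vertices split by degree into {1, 3, 5} (degree 4) and {0, 2, 4, 6} (degree 3); every edge runs between the two parts, so G is the complete bipartite graph K_{3,4}. The parts have unequal sizes, so no automorphism swaps them; each part is permuted independently, giving S_3 × S_4 of order 3!·4! = 144.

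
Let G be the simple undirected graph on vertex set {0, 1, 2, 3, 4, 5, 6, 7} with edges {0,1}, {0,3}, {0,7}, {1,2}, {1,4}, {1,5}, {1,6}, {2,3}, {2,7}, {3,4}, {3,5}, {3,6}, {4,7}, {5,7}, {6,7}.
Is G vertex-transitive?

No

Automorphisms preserve degree, but G has vertices of degree 3 and vertices of degree 5; no automorphism maps one to the other, so G is not vertex-transitive.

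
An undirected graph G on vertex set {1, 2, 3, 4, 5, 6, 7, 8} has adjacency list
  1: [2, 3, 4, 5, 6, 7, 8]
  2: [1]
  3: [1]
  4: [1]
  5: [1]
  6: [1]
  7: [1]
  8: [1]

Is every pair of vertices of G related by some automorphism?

Vertex 1 is the only vertex of degree 7, so every automorphism fixes it; G is not vertex-transitive.

No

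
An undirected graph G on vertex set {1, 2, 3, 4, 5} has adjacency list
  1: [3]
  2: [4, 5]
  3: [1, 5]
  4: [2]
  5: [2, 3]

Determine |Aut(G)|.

2

The degree sequence is [1, 2, 2, 1, 2]; the two degree-1 vertices 1 and 4 are the ends of a path, so G = P_5. The only nontrivial automorphism of a path is the end-to-end reflection, so Aut(G) ≅ Z_2.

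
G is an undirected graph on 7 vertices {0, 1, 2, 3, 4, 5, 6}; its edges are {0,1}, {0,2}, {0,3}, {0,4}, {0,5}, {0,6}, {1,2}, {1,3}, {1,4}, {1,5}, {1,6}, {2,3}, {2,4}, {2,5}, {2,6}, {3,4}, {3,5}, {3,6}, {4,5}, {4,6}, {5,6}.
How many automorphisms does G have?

All 7 vertices are pairwise adjacent: G = K_7. Any permutation of the 7 vertices preserves K_7, so Aut(K_7) = S_7 of order 7! = 5040.

5040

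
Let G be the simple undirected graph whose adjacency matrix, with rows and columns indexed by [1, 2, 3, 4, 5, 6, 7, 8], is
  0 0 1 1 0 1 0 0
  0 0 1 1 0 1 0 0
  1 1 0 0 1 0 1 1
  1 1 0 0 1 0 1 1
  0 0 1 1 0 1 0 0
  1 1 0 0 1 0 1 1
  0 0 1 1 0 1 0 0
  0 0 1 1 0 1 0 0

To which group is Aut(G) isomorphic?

S_5 × S_3

The vertices split by degree into {3, 4, 6} (degree 5) and {1, 2, 5, 7, 8} (degree 3); every edge runs between the two parts, so G is the complete bipartite graph K_{3,5}. Automorphisms preserve the bipartition setwise (since the parts differ in size) and act as S_5 × S_3 within it; |Aut| = 720.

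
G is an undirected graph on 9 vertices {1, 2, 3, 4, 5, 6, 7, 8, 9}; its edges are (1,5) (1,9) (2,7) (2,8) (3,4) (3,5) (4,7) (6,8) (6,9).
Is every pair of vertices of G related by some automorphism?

G is 2-regular and connected on 9 vertices, i.e. the cycle C_9. The automorphisms of the 9-cycle are exactly the symmetries of a regular 9-gon: the dihedral group D_9, |D_9| = 18. Under this action every vertex can be carried to every other, so G is vertex-transitive.

Yes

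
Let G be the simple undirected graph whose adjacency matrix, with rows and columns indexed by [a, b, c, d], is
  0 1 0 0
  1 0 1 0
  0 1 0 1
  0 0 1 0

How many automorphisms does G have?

2

The degree sequence is [1, 2, 2, 1]; the two degree-1 vertices a and d are the ends of a path, so G = P_4. A path has exactly one nontrivial symmetry — reversal — giving Aut(G) of order 2.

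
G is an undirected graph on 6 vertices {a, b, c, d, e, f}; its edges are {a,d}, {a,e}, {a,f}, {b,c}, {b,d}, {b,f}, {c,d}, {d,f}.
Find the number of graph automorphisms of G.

Degrees alone do not determine every vertex (e.g. a and b both have degree 3), but their neighbour-degree multisets differ: N(a) has degrees [1, 3, 4] while N(b) has degrees [2, 3, 4]. Repeating this refinement separates all vertices, so the only automorphism is the identity.

1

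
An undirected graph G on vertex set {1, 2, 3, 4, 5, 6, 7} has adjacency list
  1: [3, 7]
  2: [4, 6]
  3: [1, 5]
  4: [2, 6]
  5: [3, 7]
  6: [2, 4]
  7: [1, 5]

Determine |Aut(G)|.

48

G has two connected components, {1, 3, 5, 7} and {2, 4, 6}; each is 2-regular, so G = C_4 ⊔ C_3. No automorphism exchanges components of different sizes, hence Aut(G) is the direct product D_4 × D_3, order 48.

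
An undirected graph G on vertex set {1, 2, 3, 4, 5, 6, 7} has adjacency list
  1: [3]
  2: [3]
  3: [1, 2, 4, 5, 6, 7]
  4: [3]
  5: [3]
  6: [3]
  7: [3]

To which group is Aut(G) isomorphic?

Vertex 3 has degree 6 and every other vertex has degree 1, so G is the star K_{1,6} with centre 3. The 6 leaves are pairwise interchangeable while the centre is fixed, giving Aut(G) = S_6.

the symmetric group on 6 letters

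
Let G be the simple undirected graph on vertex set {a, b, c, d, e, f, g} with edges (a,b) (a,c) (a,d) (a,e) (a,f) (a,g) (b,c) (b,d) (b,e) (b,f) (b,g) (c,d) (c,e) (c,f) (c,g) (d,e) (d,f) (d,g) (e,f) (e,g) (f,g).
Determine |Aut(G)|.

5040

All 7 vertices are pairwise adjacent: G = K_7. Every bijection on the vertex set is an automorphism of K_7; hence Aut(K_7) ≅ S_7, order 5040.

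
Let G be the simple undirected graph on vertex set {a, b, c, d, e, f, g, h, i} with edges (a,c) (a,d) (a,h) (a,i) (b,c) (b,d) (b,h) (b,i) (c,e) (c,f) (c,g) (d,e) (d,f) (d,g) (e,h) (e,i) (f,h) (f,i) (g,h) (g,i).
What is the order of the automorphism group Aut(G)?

The vertices split by degree into {c, d, h, i} (degree 5) and {a, b, e, f, g} (degree 4); every edge runs between the two parts, so G is the complete bipartite graph K_{4,5}. The parts have unequal sizes, so no automorphism swaps them; each part is permuted independently, giving S_4 × S_5 of order 4!·5! = 2880.

2880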